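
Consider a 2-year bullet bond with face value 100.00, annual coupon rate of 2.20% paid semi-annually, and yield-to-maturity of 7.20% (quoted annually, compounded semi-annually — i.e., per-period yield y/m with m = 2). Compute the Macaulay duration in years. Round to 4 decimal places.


Answer: Macaulay duration = 1.9657 years

Derivation:
Coupon per period c = face * coupon_rate / m = 1.100000
Periods per year m = 2; per-period yield y/m = 0.036000
Number of cashflows N = 4
Cashflows (t years, CF_t, discount factor 1/(1+y/m)^(m*t), PV):
  t = 0.5000: CF_t = 1.100000, DF = 0.965251, PV = 1.061776
  t = 1.0000: CF_t = 1.100000, DF = 0.931709, PV = 1.024880
  t = 1.5000: CF_t = 1.100000, DF = 0.899333, PV = 0.989267
  t = 2.0000: CF_t = 101.100000, DF = 0.868082, PV = 87.763136
Price P = sum_t PV_t = 90.839059
Macaulay numerator sum_t t * PV_t:
  t * PV_t at t = 0.5000: 0.530888
  t * PV_t at t = 1.0000: 1.024880
  t * PV_t at t = 1.5000: 1.483900
  t * PV_t at t = 2.0000: 175.526272
Macaulay duration D = (sum_t t * PV_t) / P = 178.565941 / 90.839059 = 1.965740


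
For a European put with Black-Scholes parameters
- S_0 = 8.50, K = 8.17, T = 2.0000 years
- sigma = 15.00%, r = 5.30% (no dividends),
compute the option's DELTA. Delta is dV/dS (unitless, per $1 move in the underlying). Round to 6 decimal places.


d1 = 0.7924180576; d2 = 0.5802860233
phi(d1) = 0.2914456552; exp(-qT) = 1.0000000000; exp(-rT) = 0.8994246481
N(-d1) = 0.2140584769
Delta = -exp(-qT) * N(-d1) = -1.0000000000 * 0.2140584769 = -0.214058

Answer: Delta = -0.214058


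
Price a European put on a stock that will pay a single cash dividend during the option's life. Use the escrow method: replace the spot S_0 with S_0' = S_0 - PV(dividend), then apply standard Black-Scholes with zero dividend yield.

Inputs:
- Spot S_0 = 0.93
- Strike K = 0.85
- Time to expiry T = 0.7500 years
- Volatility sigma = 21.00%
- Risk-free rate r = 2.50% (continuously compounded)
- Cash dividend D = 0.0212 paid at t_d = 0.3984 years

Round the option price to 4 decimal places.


PV(D) = D * exp(-r * t_d) = 0.0212 * 0.99008944 = 0.02098990
S_0' = S_0 - PV(D) = 0.9300 - 0.02098990 = 0.90901010
d1 = (ln(S_0'/K) + (r + sigma^2/2)*T) / (sigma*sqrt(T)) = 0.56309445
d2 = d1 - sigma*sqrt(T) = 0.38122911
exp(-rT) = 0.98142469
N(-d1) = 0.28668529; N(-d2) = 0.35151662
P = K * exp(-rT) * N(-d2) - S_0' * N(-d1) = 0.8500 * 0.98142469 * 0.35151662 - 0.90901010 * 0.28668529 = 0.0326

Answer: Price = 0.0326


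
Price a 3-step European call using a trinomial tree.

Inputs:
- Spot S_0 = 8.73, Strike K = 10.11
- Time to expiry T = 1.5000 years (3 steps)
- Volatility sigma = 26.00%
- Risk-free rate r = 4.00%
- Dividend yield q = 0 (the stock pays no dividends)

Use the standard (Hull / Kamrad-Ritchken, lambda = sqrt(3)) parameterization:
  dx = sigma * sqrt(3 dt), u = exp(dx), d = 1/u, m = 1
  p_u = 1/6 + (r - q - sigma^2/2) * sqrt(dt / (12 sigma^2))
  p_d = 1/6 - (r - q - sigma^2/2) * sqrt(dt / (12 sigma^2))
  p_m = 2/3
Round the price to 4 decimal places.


dt = T/N = 0.500000; dx = sigma*sqrt(3*dt) = 0.318434
u = exp(dx) = 1.374972; d = 1/u = 0.727287
p_u = 0.171534, p_m = 0.666667, p_d = 0.161799
Discount per step: exp(-r*dt) = 0.980199
Stock lattice S(k, j) with j the centered position index:
  k=0: S(0,+0) = 8.7300
  k=1: S(1,-1) = 6.3492; S(1,+0) = 8.7300; S(1,+1) = 12.0035
  k=2: S(2,-2) = 4.6177; S(2,-1) = 6.3492; S(2,+0) = 8.7300; S(2,+1) = 12.0035; S(2,+2) = 16.5045
  k=3: S(3,-3) = 3.3584; S(3,-2) = 4.6177; S(3,-1) = 6.3492; S(3,+0) = 8.7300; S(3,+1) = 12.0035; S(3,+2) = 16.5045; S(3,+3) = 22.6932
Terminal payoffs V(N, j) = max(S_T - K, 0):
  V(3,-3) = 0.000000; V(3,-2) = 0.000000; V(3,-1) = 0.000000; V(3,+0) = 0.000000; V(3,+1) = 1.893509; V(3,+2) = 6.394494; V(3,+3) = 12.583224
Backward induction: V(k, j) = exp(-r*dt) * [p_u * V(k+1, j+1) + p_m * V(k+1, j) + p_d * V(k+1, j-1)]
  V(2,-2) = exp(-r*dt) * [p_u*0.000000 + p_m*0.000000 + p_d*0.000000] = 0.000000
  V(2,-1) = exp(-r*dt) * [p_u*0.000000 + p_m*0.000000 + p_d*0.000000] = 0.000000
  V(2,+0) = exp(-r*dt) * [p_u*1.893509 + p_m*0.000000 + p_d*0.000000] = 0.318370
  V(2,+1) = exp(-r*dt) * [p_u*6.394494 + p_m*1.893509 + p_d*0.000000] = 2.312499
  V(2,+2) = exp(-r*dt) * [p_u*12.583224 + p_m*6.394494 + p_d*1.893509] = 6.594598
  V(1,-1) = exp(-r*dt) * [p_u*0.318370 + p_m*0.000000 + p_d*0.000000] = 0.053530
  V(1,+0) = exp(-r*dt) * [p_u*2.312499 + p_m*0.318370 + p_d*0.000000] = 0.596862
  V(1,+1) = exp(-r*dt) * [p_u*6.594598 + p_m*2.312499 + p_d*0.318370] = 2.670431
  V(0,+0) = exp(-r*dt) * [p_u*2.670431 + p_m*0.596862 + p_d*0.053530] = 0.847518

Answer: Price = V(0,0) = 0.8475


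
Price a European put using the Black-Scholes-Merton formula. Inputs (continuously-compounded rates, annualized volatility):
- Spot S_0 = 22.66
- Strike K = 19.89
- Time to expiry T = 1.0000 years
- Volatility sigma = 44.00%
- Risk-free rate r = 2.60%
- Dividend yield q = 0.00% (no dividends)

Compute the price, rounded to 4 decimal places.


Answer: Price = 2.2444

Derivation:
d1 = (ln(S/K) + (r - q + 0.5*sigma^2) * T) / (sigma * sqrt(T)) = 0.57541855
d2 = d1 - sigma * sqrt(T) = 0.13541855
exp(-rT) = 0.97433509; exp(-qT) = 1.00000000
P = K * exp(-rT) * N(-d2) - S_0 * exp(-qT) * N(-d1)
N(-d1) = 0.28250413; N(-d2) = 0.44614048
P = 19.8900 * 0.97433509 * 0.44614048 - 22.6600 * 1.00000000 * 0.28250413 = 2.2444


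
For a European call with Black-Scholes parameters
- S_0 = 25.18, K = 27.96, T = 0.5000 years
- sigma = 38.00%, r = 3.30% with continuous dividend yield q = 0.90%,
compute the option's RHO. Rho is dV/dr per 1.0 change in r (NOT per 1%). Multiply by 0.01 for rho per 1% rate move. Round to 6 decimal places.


Answer: Rho = 4.342829

Derivation:
d1 = -0.2107360148; d2 = -0.4794365917
phi(d1) = 0.3901814595; exp(-qT) = 0.9955101098; exp(-rT) = 0.9836353794
N(d2) = 0.3158140336
Rho = K*T*exp(-rT)*N(d2) = 27.9600 * 0.5000 * 0.9836353794 * 0.3158140336 = 4.342829


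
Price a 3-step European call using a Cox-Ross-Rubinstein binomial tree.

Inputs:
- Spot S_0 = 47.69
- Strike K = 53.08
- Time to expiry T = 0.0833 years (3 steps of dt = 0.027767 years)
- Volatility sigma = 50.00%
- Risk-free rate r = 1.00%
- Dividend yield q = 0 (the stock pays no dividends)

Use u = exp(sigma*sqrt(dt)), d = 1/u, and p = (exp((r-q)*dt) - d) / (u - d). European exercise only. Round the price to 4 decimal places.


Answer: Price = V(0,0) = 0.9056

Derivation:
dt = T/N = 0.027767
u = exp(sigma*sqrt(dt)) = 1.086886; d = 1/u = 0.920060
p = (exp((r-q)*dt) - d) / (u - d) = 0.480848
Discount per step: exp(-r*dt) = 0.999722
Stock lattice S(k, i) with i counting down-moves:
  k=0: S(0,0) = 47.6900
  k=1: S(1,0) = 51.8336; S(1,1) = 43.8776
  k=2: S(2,0) = 56.3372; S(2,1) = 47.6900; S(2,2) = 40.3701
  k=3: S(3,0) = 61.2321; S(3,1) = 51.8336; S(3,2) = 43.8776; S(3,3) = 37.1429
Terminal payoffs V(N, i) = max(S_T - K, 0):
  V(3,0) = 8.152110; V(3,1) = 0.000000; V(3,2) = 0.000000; V(3,3) = 0.000000
Backward induction: V(k, i) = exp(-r*dt) * [p * V(k+1, i) + (1-p) * V(k+1, i+1)].
  V(2,0) = exp(-r*dt) * [p*8.152110 + (1-p)*0.000000] = 3.918834
  V(2,1) = exp(-r*dt) * [p*0.000000 + (1-p)*0.000000] = 0.000000
  V(2,2) = exp(-r*dt) * [p*0.000000 + (1-p)*0.000000] = 0.000000
  V(1,0) = exp(-r*dt) * [p*3.918834 + (1-p)*0.000000] = 1.883838
  V(1,1) = exp(-r*dt) * [p*0.000000 + (1-p)*0.000000] = 0.000000
  V(0,0) = exp(-r*dt) * [p*1.883838 + (1-p)*0.000000] = 0.905587


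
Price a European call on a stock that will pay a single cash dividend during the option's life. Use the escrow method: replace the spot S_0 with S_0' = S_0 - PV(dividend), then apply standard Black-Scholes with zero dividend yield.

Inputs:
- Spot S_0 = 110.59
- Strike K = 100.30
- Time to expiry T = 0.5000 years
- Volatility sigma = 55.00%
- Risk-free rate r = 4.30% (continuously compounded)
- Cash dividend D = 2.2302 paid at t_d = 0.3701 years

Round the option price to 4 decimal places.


PV(D) = D * exp(-r * t_d) = 2.2302 * 0.98421166 = 2.19498885
S_0' = S_0 - PV(D) = 110.5900 - 2.19498885 = 108.39501115
d1 = (ln(S_0'/K) + (r + sigma^2/2)*T) / (sigma*sqrt(T)) = 0.44931203
d2 = d1 - sigma*sqrt(T) = 0.06040330
exp(-rT) = 0.97872948
N(d1) = 0.67339671; N(d2) = 0.52408278
C = S_0' * N(d1) - K * exp(-rT) * N(d2) = 108.39501115 * 0.67339671 - 100.3000 * 0.97872948 * 0.52408278 = 21.5454

Answer: Price = 21.5454


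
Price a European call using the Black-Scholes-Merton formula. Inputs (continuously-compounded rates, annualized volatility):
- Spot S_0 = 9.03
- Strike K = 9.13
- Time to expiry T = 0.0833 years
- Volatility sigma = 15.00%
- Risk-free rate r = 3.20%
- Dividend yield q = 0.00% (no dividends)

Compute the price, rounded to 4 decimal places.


d1 = (ln(S/K) + (r - q + 0.5*sigma^2) * T) / (sigma * sqrt(T)) = -0.17117476
d2 = d1 - sigma * sqrt(T) = -0.21446737
exp(-rT) = 0.99733795; exp(-qT) = 1.00000000
C = S_0 * exp(-qT) * N(d1) - K * exp(-rT) * N(d2)
N(d1) = 0.43204317; N(d2) = 0.41509130
C = 9.0300 * 1.00000000 * 0.43204317 - 9.1300 * 0.99733795 * 0.41509130 = 0.1217

Answer: Price = 0.1217


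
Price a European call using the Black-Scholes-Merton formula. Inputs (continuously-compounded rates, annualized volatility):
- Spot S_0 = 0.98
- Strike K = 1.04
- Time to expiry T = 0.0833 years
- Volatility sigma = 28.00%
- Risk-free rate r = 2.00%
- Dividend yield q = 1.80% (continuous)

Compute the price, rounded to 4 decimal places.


d1 = (ln(S/K) + (r - q + 0.5*sigma^2) * T) / (sigma * sqrt(T)) = -0.69285326
d2 = d1 - sigma * sqrt(T) = -0.77366613
exp(-rT) = 0.99833539; exp(-qT) = 0.99850172
C = S_0 * exp(-qT) * N(d1) - K * exp(-rT) * N(d2)
N(d1) = 0.24420082; N(d2) = 0.21956413
C = 0.9800 * 0.99850172 * 0.24420082 - 1.0400 * 0.99833539 * 0.21956413 = 0.0110

Answer: Price = 0.0110


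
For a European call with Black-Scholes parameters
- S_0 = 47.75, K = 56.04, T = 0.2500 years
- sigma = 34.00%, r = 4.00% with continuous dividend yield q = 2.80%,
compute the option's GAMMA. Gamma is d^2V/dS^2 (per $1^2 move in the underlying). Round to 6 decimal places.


Answer: Gamma = 0.034323

Derivation:
d1 = -0.8390391444; d2 = -1.0090391444
phi(d1) = 0.2805700434; exp(-qT) = 0.9930244429; exp(-rT) = 0.9900498337
Gamma = exp(-qT) * phi(d1) / (S * sigma * sqrt(T)) = 0.9930244429 * 0.2805700434 / (47.7500 * 0.3400 * 0.5000000000) = 0.034323


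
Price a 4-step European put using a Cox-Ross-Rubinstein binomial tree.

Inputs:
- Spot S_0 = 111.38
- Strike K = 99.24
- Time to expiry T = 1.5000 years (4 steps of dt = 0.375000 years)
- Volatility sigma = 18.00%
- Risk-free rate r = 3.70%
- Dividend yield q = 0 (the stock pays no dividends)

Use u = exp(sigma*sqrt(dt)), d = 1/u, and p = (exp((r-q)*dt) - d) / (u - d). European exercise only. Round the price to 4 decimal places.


Answer: Price = V(0,0) = 3.2197

Derivation:
dt = T/N = 0.375000
u = exp(sigma*sqrt(dt)) = 1.116532; d = 1/u = 0.895631
p = (exp((r-q)*dt) - d) / (u - d) = 0.535720
Discount per step: exp(-r*dt) = 0.986221
Stock lattice S(k, i) with i counting down-moves:
  k=0: S(0,0) = 111.3800
  k=1: S(1,0) = 124.3593; S(1,1) = 99.7554
  k=2: S(2,0) = 138.8511; S(2,1) = 111.3800; S(2,2) = 89.3440
  k=3: S(3,0) = 155.0316; S(3,1) = 124.3593; S(3,2) = 99.7554; S(3,3) = 80.0192
  k=4: S(4,0) = 173.0977; S(4,1) = 138.8511; S(4,2) = 111.3800; S(4,3) = 89.3440; S(4,4) = 71.6677
Terminal payoffs V(N, i) = max(K - S_T, 0):
  V(4,0) = 0.000000; V(4,1) = 0.000000; V(4,2) = 0.000000; V(4,3) = 9.896035; V(4,4) = 27.572338
Backward induction: V(k, i) = exp(-r*dt) * [p * V(k+1, i) + (1-p) * V(k+1, i+1)].
  V(3,0) = exp(-r*dt) * [p*0.000000 + (1-p)*0.000000] = 0.000000
  V(3,1) = exp(-r*dt) * [p*0.000000 + (1-p)*0.000000] = 0.000000
  V(3,2) = exp(-r*dt) * [p*0.000000 + (1-p)*9.896035] = 4.531223
  V(3,3) = exp(-r*dt) * [p*9.896035 + (1-p)*27.572338] = 17.853349
  V(2,0) = exp(-r*dt) * [p*0.000000 + (1-p)*0.000000] = 0.000000
  V(2,1) = exp(-r*dt) * [p*0.000000 + (1-p)*4.531223] = 2.074769
  V(2,2) = exp(-r*dt) * [p*4.531223 + (1-p)*17.853349] = 10.568758
  V(1,0) = exp(-r*dt) * [p*0.000000 + (1-p)*2.074769] = 0.950001
  V(1,1) = exp(-r*dt) * [p*2.074769 + (1-p)*10.568758] = 5.935431
  V(0,0) = exp(-r*dt) * [p*0.950001 + (1-p)*5.935431] = 3.219653


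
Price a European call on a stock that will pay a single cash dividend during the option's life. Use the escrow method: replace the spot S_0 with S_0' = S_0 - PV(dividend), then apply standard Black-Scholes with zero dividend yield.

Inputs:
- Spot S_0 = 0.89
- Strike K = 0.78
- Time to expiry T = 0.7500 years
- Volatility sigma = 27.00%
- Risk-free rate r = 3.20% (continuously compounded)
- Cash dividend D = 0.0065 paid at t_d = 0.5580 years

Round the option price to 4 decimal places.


PV(D) = D * exp(-r * t_d) = 0.0065 * 0.98230247 = 0.00638497
S_0' = S_0 - PV(D) = 0.8900 - 0.00638497 = 0.88361503
d1 = (ln(S_0'/K) + (r + sigma^2/2)*T) / (sigma*sqrt(T)) = 0.75297195
d2 = d1 - sigma*sqrt(T) = 0.51914509
exp(-rT) = 0.97628571
N(d1) = 0.77426662; N(d2) = 0.69817022
C = S_0' * N(d1) - K * exp(-rT) * N(d2) = 0.88361503 * 0.77426662 - 0.7800 * 0.97628571 * 0.69817022 = 0.1525

Answer: Price = 0.1525


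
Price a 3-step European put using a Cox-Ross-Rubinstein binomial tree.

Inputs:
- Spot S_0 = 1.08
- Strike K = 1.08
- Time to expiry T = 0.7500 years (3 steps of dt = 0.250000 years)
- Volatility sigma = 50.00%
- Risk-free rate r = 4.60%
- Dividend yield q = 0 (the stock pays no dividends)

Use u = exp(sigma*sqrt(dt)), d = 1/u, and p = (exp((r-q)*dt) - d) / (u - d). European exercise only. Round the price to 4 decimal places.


dt = T/N = 0.250000
u = exp(sigma*sqrt(dt)) = 1.284025; d = 1/u = 0.778801
p = (exp((r-q)*dt) - d) / (u - d) = 0.460717
Discount per step: exp(-r*dt) = 0.988566
Stock lattice S(k, i) with i counting down-moves:
  k=0: S(0,0) = 1.0800
  k=1: S(1,0) = 1.3867; S(1,1) = 0.8411
  k=2: S(2,0) = 1.7806; S(2,1) = 1.0800; S(2,2) = 0.6551
  k=3: S(3,0) = 2.2864; S(3,1) = 1.3867; S(3,2) = 0.8411; S(3,3) = 0.5102
Terminal payoffs V(N, i) = max(K - S_T, 0):
  V(3,0) = 0.000000; V(3,1) = 0.000000; V(3,2) = 0.238895; V(3,3) = 0.569844
Backward induction: V(k, i) = exp(-r*dt) * [p * V(k+1, i) + (1-p) * V(k+1, i+1)].
  V(2,0) = exp(-r*dt) * [p*0.000000 + (1-p)*0.000000] = 0.000000
  V(2,1) = exp(-r*dt) * [p*0.000000 + (1-p)*0.238895] = 0.127359
  V(2,2) = exp(-r*dt) * [p*0.238895 + (1-p)*0.569844] = 0.412598
  V(1,0) = exp(-r*dt) * [p*0.000000 + (1-p)*0.127359] = 0.067897
  V(1,1) = exp(-r*dt) * [p*0.127359 + (1-p)*0.412598] = 0.277968
  V(0,0) = exp(-r*dt) * [p*0.067897 + (1-p)*0.277968] = 0.179113

Answer: Price = V(0,0) = 0.1791


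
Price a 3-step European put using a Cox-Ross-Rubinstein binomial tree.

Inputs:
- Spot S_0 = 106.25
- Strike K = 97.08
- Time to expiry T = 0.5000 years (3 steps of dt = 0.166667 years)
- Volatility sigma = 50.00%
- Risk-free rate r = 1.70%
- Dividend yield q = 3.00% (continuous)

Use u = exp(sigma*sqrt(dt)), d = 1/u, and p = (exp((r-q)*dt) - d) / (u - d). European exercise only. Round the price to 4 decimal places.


dt = T/N = 0.166667
u = exp(sigma*sqrt(dt)) = 1.226450; d = 1/u = 0.815361
p = (exp((r-q)*dt) - d) / (u - d) = 0.443881
Discount per step: exp(-r*dt) = 0.997171
Stock lattice S(k, i) with i counting down-moves:
  k=0: S(0,0) = 106.2500
  k=1: S(1,0) = 130.3104; S(1,1) = 86.6321
  k=2: S(2,0) = 159.8192; S(2,1) = 106.2500; S(2,2) = 70.6365
  k=3: S(3,0) = 196.0103; S(3,1) = 130.3104; S(3,2) = 86.6321; S(3,3) = 57.5942
Terminal payoffs V(N, i) = max(K - S_T, 0):
  V(3,0) = 0.000000; V(3,1) = 0.000000; V(3,2) = 10.447879; V(3,3) = 39.485771
Backward induction: V(k, i) = exp(-r*dt) * [p * V(k+1, i) + (1-p) * V(k+1, i+1)].
  V(2,0) = exp(-r*dt) * [p*0.000000 + (1-p)*0.000000] = 0.000000
  V(2,1) = exp(-r*dt) * [p*0.000000 + (1-p)*10.447879] = 5.793829
  V(2,2) = exp(-r*dt) * [p*10.447879 + (1-p)*39.485771] = 26.521165
  V(1,0) = exp(-r*dt) * [p*0.000000 + (1-p)*5.793829] = 3.212945
  V(1,1) = exp(-r*dt) * [p*5.793829 + (1-p)*26.521165] = 17.271697
  V(0,0) = exp(-r*dt) * [p*3.212945 + (1-p)*17.271697] = 11.000079

Answer: Price = V(0,0) = 11.0001


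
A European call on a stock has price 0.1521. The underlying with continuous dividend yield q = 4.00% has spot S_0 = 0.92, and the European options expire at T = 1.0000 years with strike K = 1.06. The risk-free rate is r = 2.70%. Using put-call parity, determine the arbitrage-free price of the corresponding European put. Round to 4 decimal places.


Put-call parity: C - P = S_0 * exp(-qT) - K * exp(-rT).
S_0 * exp(-qT) = 0.9200 * 0.96078944 = 0.88392628
K * exp(-rT) = 1.0600 * 0.97336124 = 1.03176292
P = C - S*exp(-qT) + K*exp(-rT)
P = 0.1521 - 0.88392628 + 1.03176292 = 0.2999

Answer: Put price = 0.2999


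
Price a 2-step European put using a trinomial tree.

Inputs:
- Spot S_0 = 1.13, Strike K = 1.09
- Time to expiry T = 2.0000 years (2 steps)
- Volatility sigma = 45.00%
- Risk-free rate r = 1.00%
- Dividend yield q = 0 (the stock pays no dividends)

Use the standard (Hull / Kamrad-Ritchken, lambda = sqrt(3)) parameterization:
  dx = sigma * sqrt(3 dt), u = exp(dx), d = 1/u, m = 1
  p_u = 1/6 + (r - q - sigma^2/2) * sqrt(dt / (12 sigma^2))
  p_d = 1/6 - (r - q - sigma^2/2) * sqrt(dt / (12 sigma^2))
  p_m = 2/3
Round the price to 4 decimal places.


Answer: Price = V(0,0) = 0.2106

Derivation:
dt = T/N = 1.000000; dx = sigma*sqrt(3*dt) = 0.779423
u = exp(dx) = 2.180214; d = 1/u = 0.458671
p_u = 0.108130, p_m = 0.666667, p_d = 0.225204
Discount per step: exp(-r*dt) = 0.990050
Stock lattice S(k, j) with j the centered position index:
  k=0: S(0,+0) = 1.1300
  k=1: S(1,-1) = 0.5183; S(1,+0) = 1.1300; S(1,+1) = 2.4636
  k=2: S(2,-2) = 0.2377; S(2,-1) = 0.5183; S(2,+0) = 1.1300; S(2,+1) = 2.4636; S(2,+2) = 5.3713
Terminal payoffs V(N, j) = max(K - S_T, 0):
  V(2,-2) = 0.852272; V(2,-1) = 0.571702; V(2,+0) = 0.000000; V(2,+1) = 0.000000; V(2,+2) = 0.000000
Backward induction: V(k, j) = exp(-r*dt) * [p_u * V(k+1, j+1) + p_m * V(k+1, j) + p_d * V(k+1, j-1)]
  V(1,-1) = exp(-r*dt) * [p_u*0.000000 + p_m*0.571702 + p_d*0.852272] = 0.567367
  V(1,+0) = exp(-r*dt) * [p_u*0.000000 + p_m*0.000000 + p_d*0.571702] = 0.127468
  V(1,+1) = exp(-r*dt) * [p_u*0.000000 + p_m*0.000000 + p_d*0.000000] = 0.000000
  V(0,+0) = exp(-r*dt) * [p_u*0.000000 + p_m*0.127468 + p_d*0.567367] = 0.210635


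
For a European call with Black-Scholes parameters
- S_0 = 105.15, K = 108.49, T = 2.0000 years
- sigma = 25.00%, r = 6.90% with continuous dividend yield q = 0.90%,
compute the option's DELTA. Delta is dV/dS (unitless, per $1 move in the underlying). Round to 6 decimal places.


Answer: Delta = 0.653708

Derivation:
d1 = 0.4277427493; d2 = 0.0741893587
phi(d1) = 0.3640658712; exp(-qT) = 0.9821610324; exp(-rT) = 0.8710986917
N(d1) = 0.6655807888
Delta = exp(-qT) * N(d1) = 0.9821610324 * 0.6655807888 = 0.653708


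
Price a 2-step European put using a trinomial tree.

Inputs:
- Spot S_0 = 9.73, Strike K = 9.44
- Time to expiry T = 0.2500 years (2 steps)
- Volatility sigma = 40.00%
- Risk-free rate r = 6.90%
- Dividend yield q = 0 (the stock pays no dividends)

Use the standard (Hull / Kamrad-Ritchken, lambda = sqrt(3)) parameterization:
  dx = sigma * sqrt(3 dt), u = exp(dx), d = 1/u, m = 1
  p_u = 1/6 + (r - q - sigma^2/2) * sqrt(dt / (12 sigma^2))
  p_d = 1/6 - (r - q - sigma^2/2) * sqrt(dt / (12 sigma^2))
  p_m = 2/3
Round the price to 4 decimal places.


dt = T/N = 0.125000; dx = sigma*sqrt(3*dt) = 0.244949
u = exp(dx) = 1.277556; d = 1/u = 0.782744
p_u = 0.163860, p_m = 0.666667, p_d = 0.169473
Discount per step: exp(-r*dt) = 0.991412
Stock lattice S(k, j) with j the centered position index:
  k=0: S(0,+0) = 9.7300
  k=1: S(1,-1) = 7.6161; S(1,+0) = 9.7300; S(1,+1) = 12.4306
  k=2: S(2,-2) = 5.9615; S(2,-1) = 7.6161; S(2,+0) = 9.7300; S(2,+1) = 12.4306; S(2,+2) = 15.8808
Terminal payoffs V(N, j) = max(K - S_T, 0):
  V(2,-2) = 3.478537; V(2,-1) = 1.823896; V(2,+0) = 0.000000; V(2,+1) = 0.000000; V(2,+2) = 0.000000
Backward induction: V(k, j) = exp(-r*dt) * [p_u * V(k+1, j+1) + p_m * V(k+1, j) + p_d * V(k+1, j-1)]
  V(1,-1) = exp(-r*dt) * [p_u*0.000000 + p_m*1.823896 + p_d*3.478537] = 1.789945
  V(1,+0) = exp(-r*dt) * [p_u*0.000000 + p_m*0.000000 + p_d*1.823896] = 0.306447
  V(1,+1) = exp(-r*dt) * [p_u*0.000000 + p_m*0.000000 + p_d*0.000000] = 0.000000
  V(0,+0) = exp(-r*dt) * [p_u*0.000000 + p_m*0.306447 + p_d*1.789945] = 0.503287

Answer: Price = V(0,0) = 0.5033


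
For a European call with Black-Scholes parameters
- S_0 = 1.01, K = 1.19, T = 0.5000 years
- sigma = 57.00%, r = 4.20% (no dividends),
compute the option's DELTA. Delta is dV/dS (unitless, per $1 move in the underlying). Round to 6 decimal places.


d1 = -0.1532758805; d2 = -0.5563267458
phi(d1) = 0.3942834228; exp(-qT) = 1.0000000000; exp(-rT) = 0.9792189646
N(d1) = 0.4390903602
Delta = exp(-qT) * N(d1) = 1.0000000000 * 0.4390903602 = 0.439090

Answer: Delta = 0.439090


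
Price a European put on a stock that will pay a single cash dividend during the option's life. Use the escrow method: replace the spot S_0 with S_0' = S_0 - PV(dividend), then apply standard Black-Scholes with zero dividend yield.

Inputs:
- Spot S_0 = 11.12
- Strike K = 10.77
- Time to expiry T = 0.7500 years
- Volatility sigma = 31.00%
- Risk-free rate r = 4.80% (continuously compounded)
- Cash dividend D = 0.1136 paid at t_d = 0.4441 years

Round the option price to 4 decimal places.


Answer: Price = 0.8590

Derivation:
PV(D) = D * exp(-r * t_d) = 0.1136 * 0.97890880 = 0.11120404
S_0' = S_0 - PV(D) = 11.1200 - 0.11120404 = 11.00879596
d1 = (ln(S_0'/K) + (r + sigma^2/2)*T) / (sigma*sqrt(T)) = 0.35001430
d2 = d1 - sigma*sqrt(T) = 0.08154642
exp(-rT) = 0.96464029
N(-d1) = 0.36316398; N(-d2) = 0.46750370
P = K * exp(-rT) * N(-d2) - S_0' * N(-d1) = 10.7700 * 0.96464029 * 0.46750370 - 11.00879596 * 0.36316398 = 0.8590


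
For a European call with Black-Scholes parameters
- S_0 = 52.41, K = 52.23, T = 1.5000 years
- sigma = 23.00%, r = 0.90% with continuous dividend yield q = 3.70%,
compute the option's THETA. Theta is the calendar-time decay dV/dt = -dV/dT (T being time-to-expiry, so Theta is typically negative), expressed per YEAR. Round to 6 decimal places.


Answer: Theta = -1.118262

Derivation:
d1 = 0.0039595482; d2 = -0.2777317722
phi(d1) = 0.3989391531; exp(-qT) = 0.9460120237; exp(-rT) = 0.9865907163
Theta = -S*exp(-qT)*phi(d1)*sigma/(2*sqrt(T)) - r*K*exp(-rT)*N(d2) + q*S*exp(-qT)*N(d1)
N(d1) = 0.5015796271; N(d2) = 0.3906091345; sqrt(T) = 1.2247448714
Term 1 = -52.4100 * 0.9460120237 * 0.3989391531 * 0.2300 / (2 * 1.2247448714) = -1.8572470969
Term 2 = -0.0090 * 52.2300 * 0.9865907163 * 0.3906091345 = -0.1811515085
Term 3 = 0.0370 * 52.4100 * 0.9460120237 * 0.5015796271 = 0.9201368594
Theta = -1.8572470969 + (-0.1811515085) + (0.9201368594) = -1.118262


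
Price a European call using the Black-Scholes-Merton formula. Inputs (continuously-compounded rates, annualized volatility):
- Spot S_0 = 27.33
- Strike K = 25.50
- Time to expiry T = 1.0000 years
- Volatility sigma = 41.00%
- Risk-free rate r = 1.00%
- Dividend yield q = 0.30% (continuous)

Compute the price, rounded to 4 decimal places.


Answer: Price = 5.3368

Derivation:
d1 = (ln(S/K) + (r - q + 0.5*sigma^2) * T) / (sigma * sqrt(T)) = 0.39111353
d2 = d1 - sigma * sqrt(T) = -0.01888647
exp(-rT) = 0.99004983; exp(-qT) = 0.99700450
C = S_0 * exp(-qT) * N(d1) - K * exp(-rT) * N(d2)
N(d1) = 0.65214334; N(d2) = 0.49246584
C = 27.3300 * 0.99700450 * 0.65214334 - 25.5000 * 0.99004983 * 0.49246584 = 5.3368


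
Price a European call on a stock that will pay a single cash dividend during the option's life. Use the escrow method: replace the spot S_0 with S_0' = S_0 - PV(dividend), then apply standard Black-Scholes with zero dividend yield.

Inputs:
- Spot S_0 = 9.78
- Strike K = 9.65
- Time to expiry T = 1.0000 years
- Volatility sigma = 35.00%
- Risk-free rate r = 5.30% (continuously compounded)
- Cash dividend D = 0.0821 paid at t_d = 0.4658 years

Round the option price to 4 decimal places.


PV(D) = D * exp(-r * t_d) = 0.0821 * 0.97561484 = 0.08009798
S_0' = S_0 - PV(D) = 9.7800 - 0.08009798 = 9.69990202
d1 = (ln(S_0'/K) + (r + sigma^2/2)*T) / (sigma*sqrt(T)) = 0.34116534
d2 = d1 - sigma*sqrt(T) = -0.00883466
exp(-rT) = 0.94838001
N(d1) = 0.63351044; N(d2) = 0.49647553
C = S_0' * N(d1) - K * exp(-rT) * N(d2) = 9.69990202 * 0.63351044 - 9.6500 * 0.94838001 * 0.49647553 = 1.6013

Answer: Price = 1.6013


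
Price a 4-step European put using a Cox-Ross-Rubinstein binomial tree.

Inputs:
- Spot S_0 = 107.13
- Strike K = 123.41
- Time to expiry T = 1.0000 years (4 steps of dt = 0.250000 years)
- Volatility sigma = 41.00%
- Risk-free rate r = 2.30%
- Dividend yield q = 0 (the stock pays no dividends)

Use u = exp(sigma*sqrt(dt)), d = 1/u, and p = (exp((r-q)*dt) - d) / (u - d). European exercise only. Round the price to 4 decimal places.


Answer: Price = V(0,0) = 26.7671

Derivation:
dt = T/N = 0.250000
u = exp(sigma*sqrt(dt)) = 1.227525; d = 1/u = 0.814647
p = (exp((r-q)*dt) - d) / (u - d) = 0.462895
Discount per step: exp(-r*dt) = 0.994266
Stock lattice S(k, i) with i counting down-moves:
  k=0: S(0,0) = 107.1300
  k=1: S(1,0) = 131.5048; S(1,1) = 87.2732
  k=2: S(2,0) = 161.4254; S(2,1) = 107.1300; S(2,2) = 71.0969
  k=3: S(3,0) = 198.1537; S(3,1) = 131.5048; S(3,2) = 87.2732; S(3,3) = 57.9189
  k=4: S(4,0) = 243.2386; S(4,1) = 161.4254; S(4,2) = 107.1300; S(4,3) = 71.0969; S(4,4) = 47.1834
Terminal payoffs V(N, i) = max(K - S_T, 0):
  V(4,0) = 0.000000; V(4,1) = 0.000000; V(4,2) = 16.280000; V(4,3) = 52.313149; V(4,4) = 76.226557
Backward induction: V(k, i) = exp(-r*dt) * [p * V(k+1, i) + (1-p) * V(k+1, i+1)].
  V(3,0) = exp(-r*dt) * [p*0.000000 + (1-p)*0.000000] = 0.000000
  V(3,1) = exp(-r*dt) * [p*0.000000 + (1-p)*16.280000] = 8.693927
  V(3,2) = exp(-r*dt) * [p*16.280000 + (1-p)*52.313149] = 35.429262
  V(3,3) = exp(-r*dt) * [p*52.313149 + (1-p)*76.226557] = 64.783570
  V(2,0) = exp(-r*dt) * [p*0.000000 + (1-p)*8.693927] = 4.642775
  V(2,1) = exp(-r*dt) * [p*8.693927 + (1-p)*35.429262] = 22.921418
  V(2,2) = exp(-r*dt) * [p*35.429262 + (1-p)*64.783570] = 50.902063
  V(1,0) = exp(-r*dt) * [p*4.642775 + (1-p)*22.921418] = 14.377408
  V(1,1) = exp(-r*dt) * [p*22.921418 + (1-p)*50.902063] = 37.732363
  V(0,0) = exp(-r*dt) * [p*14.377408 + (1-p)*37.732363] = 26.767106


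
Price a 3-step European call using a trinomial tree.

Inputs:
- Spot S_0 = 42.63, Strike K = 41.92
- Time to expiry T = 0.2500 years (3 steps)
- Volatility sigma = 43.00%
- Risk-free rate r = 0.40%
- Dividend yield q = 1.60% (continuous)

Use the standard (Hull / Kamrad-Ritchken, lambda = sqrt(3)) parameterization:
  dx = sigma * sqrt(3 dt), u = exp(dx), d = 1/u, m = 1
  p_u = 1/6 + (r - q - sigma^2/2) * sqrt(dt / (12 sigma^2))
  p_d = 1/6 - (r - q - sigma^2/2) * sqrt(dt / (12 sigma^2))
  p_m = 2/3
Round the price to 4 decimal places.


dt = T/N = 0.083333; dx = sigma*sqrt(3*dt) = 0.215000
u = exp(dx) = 1.239862; d = 1/u = 0.806541
p_u = 0.146424, p_m = 0.666667, p_d = 0.186909
Discount per step: exp(-r*dt) = 0.999667
Stock lattice S(k, j) with j the centered position index:
  k=0: S(0,+0) = 42.6300
  k=1: S(1,-1) = 34.3829; S(1,+0) = 42.6300; S(1,+1) = 52.8553
  k=2: S(2,-2) = 27.7312; S(2,-1) = 34.3829; S(2,+0) = 42.6300; S(2,+1) = 52.8553; S(2,+2) = 65.5333
  k=3: S(3,-3) = 22.3664; S(3,-2) = 27.7312; S(3,-1) = 34.3829; S(3,+0) = 42.6300; S(3,+1) = 52.8553; S(3,+2) = 65.5333; S(3,+3) = 81.2522
Terminal payoffs V(N, j) = max(S_T - K, 0):
  V(3,-3) = 0.000000; V(3,-2) = 0.000000; V(3,-1) = 0.000000; V(3,+0) = 0.710000; V(3,+1) = 10.935313; V(3,+2) = 23.613288; V(3,+3) = 39.332227
Backward induction: V(k, j) = exp(-r*dt) * [p_u * V(k+1, j+1) + p_m * V(k+1, j) + p_d * V(k+1, j-1)]
  V(2,-2) = exp(-r*dt) * [p_u*0.000000 + p_m*0.000000 + p_d*0.000000] = 0.000000
  V(2,-1) = exp(-r*dt) * [p_u*0.710000 + p_m*0.000000 + p_d*0.000000] = 0.103927
  V(2,+0) = exp(-r*dt) * [p_u*10.935313 + p_m*0.710000 + p_d*0.000000] = 2.073839
  V(2,+1) = exp(-r*dt) * [p_u*23.613288 + p_m*10.935313 + p_d*0.710000] = 10.876850
  V(2,+2) = exp(-r*dt) * [p_u*39.332227 + p_m*23.613288 + p_d*10.935313] = 23.537451
  V(1,-1) = exp(-r*dt) * [p_u*2.073839 + p_m*0.103927 + p_d*0.000000] = 0.372821
  V(1,+0) = exp(-r*dt) * [p_u*10.876850 + p_m*2.073839 + p_d*0.103927] = 2.993622
  V(1,+1) = exp(-r*dt) * [p_u*23.537451 + p_m*10.876850 + p_d*2.073839] = 11.081615
  V(0,+0) = exp(-r*dt) * [p_u*11.081615 + p_m*2.993622 + p_d*0.372821] = 3.686822

Answer: Price = V(0,0) = 3.6868


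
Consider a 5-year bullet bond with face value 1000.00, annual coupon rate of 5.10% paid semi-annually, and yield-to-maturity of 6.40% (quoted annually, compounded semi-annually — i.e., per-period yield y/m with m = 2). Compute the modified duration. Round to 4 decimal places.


Coupon per period c = face * coupon_rate / m = 25.500000
Periods per year m = 2; per-period yield y/m = 0.032000
Number of cashflows N = 10
Cashflows (t years, CF_t, discount factor 1/(1+y/m)^(m*t), PV):
  t = 0.5000: CF_t = 25.500000, DF = 0.968992, PV = 24.709302
  t = 1.0000: CF_t = 25.500000, DF = 0.938946, PV = 23.943122
  t = 1.5000: CF_t = 25.500000, DF = 0.909831, PV = 23.200700
  t = 2.0000: CF_t = 25.500000, DF = 0.881620, PV = 22.481298
  t = 2.5000: CF_t = 25.500000, DF = 0.854283, PV = 21.784204
  t = 3.0000: CF_t = 25.500000, DF = 0.827793, PV = 21.108725
  t = 3.5000: CF_t = 25.500000, DF = 0.802125, PV = 20.454191
  t = 4.0000: CF_t = 25.500000, DF = 0.777253, PV = 19.819952
  t = 4.5000: CF_t = 25.500000, DF = 0.753152, PV = 19.205380
  t = 5.0000: CF_t = 1025.500000, DF = 0.729799, PV = 748.408466
Price P = sum_t PV_t = 945.115341
First compute Macaulay numerator sum_t t * PV_t:
  t * PV_t at t = 0.5000: 12.354651
  t * PV_t at t = 1.0000: 23.943122
  t * PV_t at t = 1.5000: 34.801050
  t * PV_t at t = 2.0000: 44.962597
  t * PV_t at t = 2.5000: 54.460510
  t * PV_t at t = 3.0000: 63.326174
  t * PV_t at t = 3.5000: 71.589667
  t * PV_t at t = 4.0000: 79.279809
  t * PV_t at t = 4.5000: 86.424210
  t * PV_t at t = 5.0000: 3742.042332
Macaulay duration D = 4213.184122 / 945.115341 = 4.457852
Modified duration = D / (1 + y/m) = 4.457852 / (1 + 0.032000) = 4.319624

Answer: Modified duration = 4.3196


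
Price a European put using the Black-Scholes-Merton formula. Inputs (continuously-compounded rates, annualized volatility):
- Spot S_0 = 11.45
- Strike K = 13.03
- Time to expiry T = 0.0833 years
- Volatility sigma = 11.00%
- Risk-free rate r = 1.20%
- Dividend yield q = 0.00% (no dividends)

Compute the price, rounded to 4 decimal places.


Answer: Price = 1.5670

Derivation:
d1 = (ln(S/K) + (r - q + 0.5*sigma^2) * T) / (sigma * sqrt(T)) = -4.02423601
d2 = d1 - sigma * sqrt(T) = -4.05598393
exp(-rT) = 0.99900090; exp(-qT) = 1.00000000
P = K * exp(-rT) * N(-d2) - S_0 * exp(-qT) * N(-d1)
N(-d1) = 0.99997142; N(-d2) = 0.99997504
P = 13.0300 * 0.99900090 * 0.99997504 - 11.4500 * 1.00000000 * 0.99997142 = 1.5670


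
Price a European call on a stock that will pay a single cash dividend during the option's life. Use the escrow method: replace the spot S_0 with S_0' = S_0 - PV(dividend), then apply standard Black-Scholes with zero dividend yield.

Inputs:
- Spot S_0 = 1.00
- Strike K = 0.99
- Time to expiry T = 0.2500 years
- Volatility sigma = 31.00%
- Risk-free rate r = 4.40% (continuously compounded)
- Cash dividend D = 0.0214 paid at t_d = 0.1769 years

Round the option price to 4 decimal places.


Answer: Price = 0.0603

Derivation:
PV(D) = D * exp(-r * t_d) = 0.0214 * 0.99224661 = 0.02123408
S_0' = S_0 - PV(D) = 1.0000 - 0.02123408 = 0.97876592
d1 = (ln(S_0'/K) + (r + sigma^2/2)*T) / (sigma*sqrt(T)) = 0.07483918
d2 = d1 - sigma*sqrt(T) = -0.08016082
exp(-rT) = 0.98906028
N(d1) = 0.52982866; N(d2) = 0.46805467
C = S_0' * N(d1) - K * exp(-rT) * N(d2) = 0.97876592 * 0.52982866 - 0.9900 * 0.98906028 * 0.46805467 = 0.0603


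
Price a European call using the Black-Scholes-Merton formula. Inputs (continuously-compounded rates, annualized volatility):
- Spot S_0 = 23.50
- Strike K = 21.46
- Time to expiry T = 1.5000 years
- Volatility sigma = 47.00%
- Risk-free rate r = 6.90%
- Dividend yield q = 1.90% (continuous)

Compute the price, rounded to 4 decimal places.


d1 = (ln(S/K) + (r - q + 0.5*sigma^2) * T) / (sigma * sqrt(T)) = 0.57586407
d2 = d1 - sigma * sqrt(T) = 0.00023398
exp(-rT) = 0.90167602; exp(-qT) = 0.97190229
C = S_0 * exp(-qT) * N(d1) - K * exp(-rT) * N(d2)
N(d1) = 0.71764647; N(d2) = 0.50009334
C = 23.5000 * 0.97190229 * 0.71764647 - 21.4600 * 0.90167602 * 0.50009334 = 6.7140

Answer: Price = 6.7140


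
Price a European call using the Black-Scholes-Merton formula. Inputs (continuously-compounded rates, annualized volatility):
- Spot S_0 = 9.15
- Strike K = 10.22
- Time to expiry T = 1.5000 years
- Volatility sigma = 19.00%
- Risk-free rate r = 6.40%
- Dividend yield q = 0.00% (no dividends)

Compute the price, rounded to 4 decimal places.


Answer: Price = 0.7882

Derivation:
d1 = (ln(S/K) + (r - q + 0.5*sigma^2) * T) / (sigma * sqrt(T)) = 0.05364079
d2 = d1 - sigma * sqrt(T) = -0.17906073
exp(-rT) = 0.90846402; exp(-qT) = 1.00000000
C = S_0 * exp(-qT) * N(d1) - K * exp(-rT) * N(d2)
N(d1) = 0.52138932; N(d2) = 0.42894501
C = 9.1500 * 1.00000000 * 0.52138932 - 10.2200 * 0.90846402 * 0.42894501 = 0.7882


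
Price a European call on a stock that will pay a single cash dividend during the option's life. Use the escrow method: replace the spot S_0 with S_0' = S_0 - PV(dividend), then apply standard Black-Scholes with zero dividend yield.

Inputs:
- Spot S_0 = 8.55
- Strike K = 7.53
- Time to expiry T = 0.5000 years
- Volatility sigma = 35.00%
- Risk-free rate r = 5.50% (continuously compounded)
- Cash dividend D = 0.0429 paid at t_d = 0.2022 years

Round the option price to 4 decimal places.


PV(D) = D * exp(-r * t_d) = 0.0429 * 0.98894061 = 0.04242555
S_0' = S_0 - PV(D) = 8.5500 - 0.04242555 = 8.50757445
d1 = (ln(S_0'/K) + (r + sigma^2/2)*T) / (sigma*sqrt(T)) = 0.72806477
d2 = d1 - sigma*sqrt(T) = 0.48057739
exp(-rT) = 0.97287468
N(d1) = 0.76671303; N(d2) = 0.68459156
C = S_0' * N(d1) - K * exp(-rT) * N(d2) = 8.50757445 * 0.76671303 - 7.5300 * 0.97287468 * 0.68459156 = 1.5077

Answer: Price = 1.5077


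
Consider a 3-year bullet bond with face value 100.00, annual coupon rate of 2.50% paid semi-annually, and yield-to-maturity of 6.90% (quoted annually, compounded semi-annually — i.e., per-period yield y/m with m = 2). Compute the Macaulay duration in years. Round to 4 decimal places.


Coupon per period c = face * coupon_rate / m = 1.250000
Periods per year m = 2; per-period yield y/m = 0.034500
Number of cashflows N = 6
Cashflows (t years, CF_t, discount factor 1/(1+y/m)^(m*t), PV):
  t = 0.5000: CF_t = 1.250000, DF = 0.966651, PV = 1.208313
  t = 1.0000: CF_t = 1.250000, DF = 0.934413, PV = 1.168017
  t = 1.5000: CF_t = 1.250000, DF = 0.903251, PV = 1.129064
  t = 2.0000: CF_t = 1.250000, DF = 0.873128, PV = 1.091410
  t = 2.5000: CF_t = 1.250000, DF = 0.844010, PV = 1.055012
  t = 3.0000: CF_t = 101.250000, DF = 0.815863, PV = 82.606089
Price P = sum_t PV_t = 88.257906
Macaulay numerator sum_t t * PV_t:
  t * PV_t at t = 0.5000: 0.604157
  t * PV_t at t = 1.0000: 1.168017
  t * PV_t at t = 1.5000: 1.693596
  t * PV_t at t = 2.0000: 2.182821
  t * PV_t at t = 2.5000: 2.637531
  t * PV_t at t = 3.0000: 247.818268
Macaulay duration D = (sum_t t * PV_t) / P = 256.104388 / 88.257906 = 2.901773

Answer: Macaulay duration = 2.9018 years


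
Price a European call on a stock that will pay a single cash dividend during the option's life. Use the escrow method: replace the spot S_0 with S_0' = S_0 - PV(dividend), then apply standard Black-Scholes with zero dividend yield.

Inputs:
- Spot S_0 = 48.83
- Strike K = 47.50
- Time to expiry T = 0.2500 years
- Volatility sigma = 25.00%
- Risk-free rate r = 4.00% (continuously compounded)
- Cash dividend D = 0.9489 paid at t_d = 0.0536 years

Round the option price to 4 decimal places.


Answer: Price = 2.8174

Derivation:
PV(D) = D * exp(-r * t_d) = 0.9489 * 0.99785830 = 0.94686774
S_0' = S_0 - PV(D) = 48.8300 - 0.94686774 = 47.88313226
d1 = (ln(S_0'/K) + (r + sigma^2/2)*T) / (sigma*sqrt(T)) = 0.20676869
d2 = d1 - sigma*sqrt(T) = 0.08176869
exp(-rT) = 0.99004983
N(d1) = 0.58190475; N(d2) = 0.53258467
C = S_0' * N(d1) - K * exp(-rT) * N(d2) = 47.88313226 * 0.58190475 - 47.5000 * 0.99004983 * 0.53258467 = 2.8174


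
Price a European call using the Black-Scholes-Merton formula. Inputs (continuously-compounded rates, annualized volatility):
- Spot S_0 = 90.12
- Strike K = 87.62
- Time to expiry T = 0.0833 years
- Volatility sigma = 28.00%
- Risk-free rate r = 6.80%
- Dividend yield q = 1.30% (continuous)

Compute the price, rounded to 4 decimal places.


Answer: Price = 4.5341

Derivation:
d1 = (ln(S/K) + (r - q + 0.5*sigma^2) * T) / (sigma * sqrt(T)) = 0.44522231
d2 = d1 - sigma * sqrt(T) = 0.36440944
exp(-rT) = 0.99435161; exp(-qT) = 0.99891769
C = S_0 * exp(-qT) * N(d1) - K * exp(-rT) * N(d2)
N(d1) = 0.67192045; N(d2) = 0.64222386
C = 90.1200 * 0.99891769 * 0.67192045 - 87.6200 * 0.99435161 * 0.64222386 = 4.5341


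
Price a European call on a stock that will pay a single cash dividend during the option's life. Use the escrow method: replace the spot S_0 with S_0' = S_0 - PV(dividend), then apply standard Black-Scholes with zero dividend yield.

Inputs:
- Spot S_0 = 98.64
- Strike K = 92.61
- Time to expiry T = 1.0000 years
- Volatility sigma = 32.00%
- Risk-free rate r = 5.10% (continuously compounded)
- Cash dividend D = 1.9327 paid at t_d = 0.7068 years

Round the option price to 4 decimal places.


Answer: Price = 16.6387

Derivation:
PV(D) = D * exp(-r * t_d) = 1.9327 * 0.96459515 = 1.86427305
S_0' = S_0 - PV(D) = 98.6400 - 1.86427305 = 96.77572695
d1 = (ln(S_0'/K) + (r + sigma^2/2)*T) / (sigma*sqrt(T)) = 0.45687213
d2 = d1 - sigma*sqrt(T) = 0.13687213
exp(-rT) = 0.95027867
N(d1) = 0.67611852; N(d2) = 0.55443407
C = S_0' * N(d1) - K * exp(-rT) * N(d2) = 96.77572695 * 0.67611852 - 92.6100 * 0.95027867 * 0.55443407 = 16.6387


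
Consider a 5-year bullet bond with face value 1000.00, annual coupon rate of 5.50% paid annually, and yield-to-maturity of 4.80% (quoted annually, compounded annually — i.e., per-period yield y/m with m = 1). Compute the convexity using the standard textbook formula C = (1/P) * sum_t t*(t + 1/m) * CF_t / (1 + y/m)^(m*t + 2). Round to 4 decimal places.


Coupon per period c = face * coupon_rate / m = 55.000000
Periods per year m = 1; per-period yield y/m = 0.048000
Number of cashflows N = 5
Cashflows (t years, CF_t, discount factor 1/(1+y/m)^(m*t), PV):
  t = 1.0000: CF_t = 55.000000, DF = 0.954198, PV = 52.480916
  t = 2.0000: CF_t = 55.000000, DF = 0.910495, PV = 50.077210
  t = 3.0000: CF_t = 55.000000, DF = 0.868793, PV = 47.783597
  t = 4.0000: CF_t = 55.000000, DF = 0.829001, PV = 45.595036
  t = 5.0000: CF_t = 1055.000000, DF = 0.791031, PV = 834.537865
Price P = sum_t PV_t = 1030.474624
Convexity numerator sum_t t*(t + 1/m) * CF_t / (1+y/m)^(m*t + 2):
  t = 1.0000: term = 95.567195
  t = 2.0000: term = 273.570213
  t = 3.0000: term = 522.080560
  t = 4.0000: term = 830.280789
  t = 5.0000: term = 22795.269749
Convexity = (1/P) * sum = 24516.768506 / 1030.474624 = 23.791725

Answer: Convexity = 23.7917


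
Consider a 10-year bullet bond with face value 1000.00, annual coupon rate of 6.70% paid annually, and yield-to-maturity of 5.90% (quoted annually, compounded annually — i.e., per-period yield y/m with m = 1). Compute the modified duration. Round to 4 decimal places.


Coupon per period c = face * coupon_rate / m = 67.000000
Periods per year m = 1; per-period yield y/m = 0.059000
Number of cashflows N = 10
Cashflows (t years, CF_t, discount factor 1/(1+y/m)^(m*t), PV):
  t = 1.0000: CF_t = 67.000000, DF = 0.944287, PV = 63.267233
  t = 2.0000: CF_t = 67.000000, DF = 0.891678, PV = 59.742430
  t = 3.0000: CF_t = 67.000000, DF = 0.842000, PV = 56.414004
  t = 4.0000: CF_t = 67.000000, DF = 0.795090, PV = 53.271014
  t = 5.0000: CF_t = 67.000000, DF = 0.750793, PV = 50.303129
  t = 6.0000: CF_t = 67.000000, DF = 0.708964, PV = 47.500594
  t = 7.0000: CF_t = 67.000000, DF = 0.669466, PV = 44.854197
  t = 8.0000: CF_t = 67.000000, DF = 0.632168, PV = 42.355238
  t = 9.0000: CF_t = 67.000000, DF = 0.596948, PV = 39.995503
  t = 10.0000: CF_t = 1067.000000, DF = 0.563690, PV = 601.457325
Price P = sum_t PV_t = 1059.160666
First compute Macaulay numerator sum_t t * PV_t:
  t * PV_t at t = 1.0000: 63.267233
  t * PV_t at t = 2.0000: 119.484860
  t * PV_t at t = 3.0000: 169.242011
  t * PV_t at t = 4.0000: 213.084055
  t * PV_t at t = 5.0000: 251.515646
  t * PV_t at t = 6.0000: 285.003565
  t * PV_t at t = 7.0000: 313.979376
  t * PV_t at t = 8.0000: 338.841900
  t * PV_t at t = 9.0000: 359.959526
  t * PV_t at t = 10.0000: 6014.573249
Macaulay duration D = 8128.951422 / 1059.160666 = 7.674899
Modified duration = D / (1 + y/m) = 7.674899 / (1 + 0.059000) = 7.247308

Answer: Modified duration = 7.2473
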